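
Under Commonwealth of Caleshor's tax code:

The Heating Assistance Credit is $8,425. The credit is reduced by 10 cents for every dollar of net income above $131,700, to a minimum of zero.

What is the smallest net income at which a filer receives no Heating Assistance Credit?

$215,950

The credit falls by 10% of each dollar above $131,700, so it reaches zero when the excess is $8,425 / 10% = $84,250: income = $131,700 + $84,250 = $215,950.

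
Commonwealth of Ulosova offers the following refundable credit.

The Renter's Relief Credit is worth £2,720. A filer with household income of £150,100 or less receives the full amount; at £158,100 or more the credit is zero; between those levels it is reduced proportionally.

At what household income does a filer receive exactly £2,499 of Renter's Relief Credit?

£150,750

£2,499 is 2,499/2,720 of the full £2,720, so 221/2,720 of the £8,000 range has been used: income = £150,100 + £8,000 × 221/2,720 = £150,750.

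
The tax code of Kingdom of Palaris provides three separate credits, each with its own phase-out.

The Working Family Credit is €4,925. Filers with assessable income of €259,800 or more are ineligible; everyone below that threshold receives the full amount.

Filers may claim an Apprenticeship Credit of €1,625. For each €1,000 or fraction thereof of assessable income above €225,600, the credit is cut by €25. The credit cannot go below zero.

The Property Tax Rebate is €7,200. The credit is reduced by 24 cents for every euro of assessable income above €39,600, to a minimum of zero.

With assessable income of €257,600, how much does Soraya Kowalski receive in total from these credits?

€5,750

Working Family Credit: €257,600 is below the €259,800 cutoff, so the full €4,925 applies.
Apprenticeship Credit: income exceeds €225,600 by €32,000, which is 32 full-or-partial €1,000 increments; reduction = 32 × €25 = €800, leaving €825.
Property Tax Rebate: 24% of the €218,000 excess over €39,600 is €52,320 ≥ base, so the credit is €0.
Total: €4,925 + €825 + €0 = €5,750.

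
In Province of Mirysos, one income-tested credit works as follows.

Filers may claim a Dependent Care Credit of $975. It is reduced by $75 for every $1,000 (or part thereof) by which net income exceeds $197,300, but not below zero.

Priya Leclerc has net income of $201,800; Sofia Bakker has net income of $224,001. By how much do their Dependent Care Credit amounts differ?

$600

Priya ($201,800): Dependent Care Credit: income exceeds $197,300 by $4,500, which is 5 full-or-partial $1,000 increments; reduction = 5 × $75 = $375, leaving $600.
Sofia ($224,001): Dependent Care Credit: income exceeds $197,300 by $26,701 → 27 increments × $75 = $2,025 ≥ base, so the credit is $0.
Difference: |$600 − $0| = $600.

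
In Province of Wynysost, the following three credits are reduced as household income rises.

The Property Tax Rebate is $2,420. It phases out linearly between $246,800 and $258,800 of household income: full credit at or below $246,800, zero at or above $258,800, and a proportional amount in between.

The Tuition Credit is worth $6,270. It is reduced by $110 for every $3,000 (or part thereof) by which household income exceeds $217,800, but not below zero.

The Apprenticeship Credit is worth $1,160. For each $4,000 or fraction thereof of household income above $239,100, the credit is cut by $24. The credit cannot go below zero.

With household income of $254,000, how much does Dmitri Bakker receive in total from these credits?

Property Tax Rebate: $254,000 is $7,200 into a $12,000 phase-out range, leaving 4,800/12,000 of the credit: $2,420 × 4,800/12,000 = $968.
Tuition Credit: income exceeds $217,800 by $36,200, which is 13 full-or-partial $3,000 increments; reduction = 13 × $110 = $1,430, leaving $4,840.
Apprenticeship Credit: income exceeds $239,100 by $14,900, which is 4 full-or-partial $4,000 increments; reduction = 4 × $24 = $96, leaving $1,064.
Total: $968 + $4,840 + $1,064 = $6,872.

$6,872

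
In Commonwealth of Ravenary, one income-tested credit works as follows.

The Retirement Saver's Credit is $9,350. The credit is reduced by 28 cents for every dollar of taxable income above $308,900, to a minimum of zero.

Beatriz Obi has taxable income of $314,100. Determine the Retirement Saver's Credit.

$7,894

Retirement Saver's Credit: 28% of the $5,200 excess over $308,900 is $1,456; credit = $9,350 − $1,456 = $7,894.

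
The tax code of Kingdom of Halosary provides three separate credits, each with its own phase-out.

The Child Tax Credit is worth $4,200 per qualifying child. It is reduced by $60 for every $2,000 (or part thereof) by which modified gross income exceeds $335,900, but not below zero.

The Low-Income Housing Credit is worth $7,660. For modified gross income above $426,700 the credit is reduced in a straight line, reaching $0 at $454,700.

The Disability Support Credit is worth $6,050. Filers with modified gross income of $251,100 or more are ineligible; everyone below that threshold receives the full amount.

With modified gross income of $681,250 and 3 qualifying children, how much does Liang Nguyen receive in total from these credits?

$2,220

Child Tax Credit: base = 3 × $4,200 = $12,600. income exceeds $335,900 by $345,350, which is 173 full-or-partial $2,000 increments; reduction = 173 × $60 = $10,380, leaving $2,220.
Low-Income Housing Credit: $681,250 is at or above $454,700, so the credit is $0.
Disability Support Credit: $681,250 meets or exceeds the $251,100 cutoff, so the credit is $0.
Total: $2,220 + $0 + $0 = $2,220.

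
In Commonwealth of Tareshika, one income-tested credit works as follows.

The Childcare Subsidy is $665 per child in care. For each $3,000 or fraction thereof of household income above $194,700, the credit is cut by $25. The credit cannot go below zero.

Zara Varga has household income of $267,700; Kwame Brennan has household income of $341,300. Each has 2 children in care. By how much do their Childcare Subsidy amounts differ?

Zara ($267,700): Childcare Subsidy: base = 2 × $665 = $1,330. income exceeds $194,700 by $73,000, which is 25 full-or-partial $3,000 increments; reduction = 25 × $25 = $625, leaving $705.
Kwame ($341,300): Childcare Subsidy: base = 2 × $665 = $1,330. income exceeds $194,700 by $146,600, which is 49 full-or-partial $3,000 increments; reduction = 49 × $25 = $1,225, leaving $105.
Difference: |$705 − $105| = $600.

$600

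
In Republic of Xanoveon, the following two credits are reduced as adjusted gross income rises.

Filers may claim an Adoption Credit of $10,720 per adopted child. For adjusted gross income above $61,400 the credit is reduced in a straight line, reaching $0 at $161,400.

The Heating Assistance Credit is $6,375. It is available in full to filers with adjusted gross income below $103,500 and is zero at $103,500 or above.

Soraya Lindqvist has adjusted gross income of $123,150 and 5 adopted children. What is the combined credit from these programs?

Adoption Credit: base = 5 × $10,720 = $53,600. $123,150 is $61,750 into a $100,000 phase-out range, leaving 38,250/100,000 of the credit: $53,600 × 38,250/100,000 = $20,502.
Heating Assistance Credit: $123,150 meets or exceeds the $103,500 cutoff, so the credit is $0.
Total: $20,502 + $0 = $20,502.

$20,502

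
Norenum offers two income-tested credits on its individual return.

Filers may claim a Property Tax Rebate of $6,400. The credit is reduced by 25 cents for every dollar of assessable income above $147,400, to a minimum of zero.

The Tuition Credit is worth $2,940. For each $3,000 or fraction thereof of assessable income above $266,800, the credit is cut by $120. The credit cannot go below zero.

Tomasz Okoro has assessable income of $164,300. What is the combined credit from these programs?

$5,115

Property Tax Rebate: 25% of the $16,900 excess over $147,400 is $4,225; credit = $6,400 − $4,225 = $2,175.
Tuition Credit: $164,300 is at or below the $266,800 threshold, so the full $2,940 applies.
Total: $2,175 + $2,940 = $5,115.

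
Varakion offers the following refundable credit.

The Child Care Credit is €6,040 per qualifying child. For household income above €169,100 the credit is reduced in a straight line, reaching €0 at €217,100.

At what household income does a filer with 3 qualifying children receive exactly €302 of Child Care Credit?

Full credit = 3 × €6,040 = €18,120.
€302 is 302/18,120 of the full €18,120, so 17,818/18,120 of the €48,000 range has been used: income = €169,100 + €48,000 × 17,818/18,120 = €216,300.

€216,300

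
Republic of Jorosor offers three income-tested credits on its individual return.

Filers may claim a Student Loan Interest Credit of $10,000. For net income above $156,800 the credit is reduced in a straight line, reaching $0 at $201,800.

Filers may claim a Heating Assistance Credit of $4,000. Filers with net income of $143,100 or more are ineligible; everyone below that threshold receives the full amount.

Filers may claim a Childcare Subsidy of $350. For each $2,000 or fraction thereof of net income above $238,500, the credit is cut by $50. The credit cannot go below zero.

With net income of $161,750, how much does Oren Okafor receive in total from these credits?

Student Loan Interest Credit: $161,750 is $4,950 into a $45,000 phase-out range, leaving 40,050/45,000 of the credit: $10,000 × 40,050/45,000 = $8,900.
Heating Assistance Credit: $161,750 meets or exceeds the $143,100 cutoff, so the credit is $0.
Childcare Subsidy: $161,750 is at or below the $238,500 threshold, so the full $350 applies.
Total: $8,900 + $0 + $350 = $9,250.

$9,250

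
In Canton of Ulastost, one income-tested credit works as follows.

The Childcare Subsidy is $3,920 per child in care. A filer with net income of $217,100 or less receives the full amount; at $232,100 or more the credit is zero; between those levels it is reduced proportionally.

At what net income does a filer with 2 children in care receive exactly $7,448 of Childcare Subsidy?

$217,850

Full credit = 2 × $3,920 = $7,840.
$7,448 is 7,448/7,840 of the full $7,840, so 392/7,840 of the $15,000 range has been used: income = $217,100 + $15,000 × 392/7,840 = $217,850.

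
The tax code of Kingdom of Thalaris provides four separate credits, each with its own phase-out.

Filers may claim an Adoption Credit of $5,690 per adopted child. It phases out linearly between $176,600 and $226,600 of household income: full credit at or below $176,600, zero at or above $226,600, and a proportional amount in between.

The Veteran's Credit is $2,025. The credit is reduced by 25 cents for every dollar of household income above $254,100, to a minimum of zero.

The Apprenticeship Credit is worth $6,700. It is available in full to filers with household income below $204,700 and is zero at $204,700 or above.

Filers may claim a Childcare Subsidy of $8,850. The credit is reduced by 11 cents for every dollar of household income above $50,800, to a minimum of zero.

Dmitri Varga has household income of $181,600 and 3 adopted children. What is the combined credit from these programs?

Adoption Credit: base = 3 × $5,690 = $17,070. $181,600 is $5,000 into a $50,000 phase-out range, leaving 45,000/50,000 of the credit: $17,070 × 45,000/50,000 = $15,363.
Veteran's Credit: $181,600 is at or below the $254,100 threshold, so the full $2,025 applies.
Apprenticeship Credit: $181,600 is below the $204,700 cutoff, so the full $6,700 applies.
Childcare Subsidy: 11% of the $130,800 excess over $50,800 is $14,388 ≥ base, so the credit is $0.
Total: $15,363 + $2,025 + $6,700 + $0 = $24,088.

$24,088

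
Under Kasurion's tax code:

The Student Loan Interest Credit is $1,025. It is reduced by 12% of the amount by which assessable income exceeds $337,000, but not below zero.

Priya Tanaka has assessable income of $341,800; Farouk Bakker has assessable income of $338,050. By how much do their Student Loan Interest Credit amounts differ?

Priya ($341,800): Student Loan Interest Credit: 12% of the $4,800 excess over $337,000 is $576; credit = $1,025 − $576 = $449.
Farouk ($338,050): Student Loan Interest Credit: 12% of the $1,050 excess over $337,000 is $126; credit = $1,025 − $126 = $899.
Difference: |$449 − $899| = $450.

$450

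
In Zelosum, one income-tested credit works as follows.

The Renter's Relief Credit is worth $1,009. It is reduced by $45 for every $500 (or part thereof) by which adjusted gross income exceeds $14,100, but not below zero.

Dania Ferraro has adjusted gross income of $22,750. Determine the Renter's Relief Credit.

$199

Renter's Relief Credit: income exceeds $14,100 by $8,650, which is 18 full-or-partial $500 increments; reduction = 18 × $45 = $810, leaving $199.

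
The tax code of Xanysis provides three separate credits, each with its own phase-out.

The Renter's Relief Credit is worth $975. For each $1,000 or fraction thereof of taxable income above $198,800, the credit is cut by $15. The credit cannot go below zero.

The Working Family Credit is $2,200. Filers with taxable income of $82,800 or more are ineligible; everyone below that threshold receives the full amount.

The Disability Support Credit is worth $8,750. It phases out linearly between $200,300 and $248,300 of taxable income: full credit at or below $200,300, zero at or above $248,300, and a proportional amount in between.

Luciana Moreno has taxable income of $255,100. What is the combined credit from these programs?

Renter's Relief Credit: income exceeds $198,800 by $56,300, which is 57 full-or-partial $1,000 increments; reduction = 57 × $15 = $855, leaving $120.
Working Family Credit: $255,100 meets or exceeds the $82,800 cutoff, so the credit is $0.
Disability Support Credit: $255,100 is at or above $248,300, so the credit is $0.
Total: $120 + $0 + $0 = $120.

$120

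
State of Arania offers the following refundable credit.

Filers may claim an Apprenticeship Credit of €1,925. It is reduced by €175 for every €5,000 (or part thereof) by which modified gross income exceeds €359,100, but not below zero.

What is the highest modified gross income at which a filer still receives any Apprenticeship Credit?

After 10 increments the reduction is 10 × €175 = €1,750, leaving €175; one more increment wipes it out. Increment 10 ends at excess 10 × €5,000 = €50,000, so the highest qualifying income is €359,100 + €50,000 = €409,100.

€409,100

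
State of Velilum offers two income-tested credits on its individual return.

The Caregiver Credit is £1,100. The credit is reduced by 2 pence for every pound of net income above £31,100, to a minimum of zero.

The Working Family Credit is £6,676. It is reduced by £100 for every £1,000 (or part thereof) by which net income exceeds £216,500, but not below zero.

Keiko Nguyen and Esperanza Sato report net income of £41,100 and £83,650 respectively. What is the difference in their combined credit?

£851

Keiko (£41,100): Caregiver Credit: 2% of the £10,000 excess over £31,100 is £200; credit = £1,100 − £200 = £900. Working Family Credit: £41,100 is at or below the £216,500 threshold, so the full £6,676 applies. total £900 + £6,676 = £7,576
Esperanza (£83,650): Caregiver Credit: 2% of the £52,550 excess over £31,100 is £1,051; credit = £1,100 − £1,051 = £49. Working Family Credit: £83,650 is at or below the £216,500 threshold, so the full £6,676 applies. total £49 + £6,676 = £6,725
Difference: |£7,576 − £6,725| = £851.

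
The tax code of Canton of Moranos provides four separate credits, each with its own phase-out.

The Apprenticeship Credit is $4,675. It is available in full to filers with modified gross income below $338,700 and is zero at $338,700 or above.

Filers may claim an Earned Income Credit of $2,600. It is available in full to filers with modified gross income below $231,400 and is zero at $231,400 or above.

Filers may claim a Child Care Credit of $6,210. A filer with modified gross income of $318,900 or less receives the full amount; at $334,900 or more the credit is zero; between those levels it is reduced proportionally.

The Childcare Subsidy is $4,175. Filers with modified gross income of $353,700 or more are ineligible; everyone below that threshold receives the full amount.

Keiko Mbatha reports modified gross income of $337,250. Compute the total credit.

$8,850

Apprenticeship Credit: $337,250 is below the $338,700 cutoff, so the full $4,675 applies.
Earned Income Credit: $337,250 meets or exceeds the $231,400 cutoff, so the credit is $0.
Child Care Credit: $337,250 is at or above $334,900, so the credit is $0.
Childcare Subsidy: $337,250 is below the $353,700 cutoff, so the full $4,175 applies.
Total: $4,675 + $0 + $0 + $4,175 = $8,850.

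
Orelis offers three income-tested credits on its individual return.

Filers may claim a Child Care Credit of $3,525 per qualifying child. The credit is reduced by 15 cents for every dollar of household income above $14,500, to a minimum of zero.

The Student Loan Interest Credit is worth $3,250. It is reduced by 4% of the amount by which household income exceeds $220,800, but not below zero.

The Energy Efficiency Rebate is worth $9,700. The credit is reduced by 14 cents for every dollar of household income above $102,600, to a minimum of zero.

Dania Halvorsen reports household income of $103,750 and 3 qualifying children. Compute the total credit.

$12,789

Child Care Credit: base = 3 × $3,525 = $10,575. 15% of the $89,250 excess over $14,500 is $13,387.50 ≥ base, so the credit is $0.
Student Loan Interest Credit: $103,750 is at or below the $220,800 threshold, so the full $3,250 applies.
Energy Efficiency Rebate: 14% of the $1,150 excess over $102,600 is $161; credit = $9,700 − $161 = $9,539.
Total: $0 + $3,250 + $9,539 = $12,789.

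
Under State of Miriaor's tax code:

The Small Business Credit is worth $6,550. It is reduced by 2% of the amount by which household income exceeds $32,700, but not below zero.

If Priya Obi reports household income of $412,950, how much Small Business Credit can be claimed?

$0

Small Business Credit: 2% of the $380,250 excess over $32,700 is $7,605 ≥ base, so the credit is $0.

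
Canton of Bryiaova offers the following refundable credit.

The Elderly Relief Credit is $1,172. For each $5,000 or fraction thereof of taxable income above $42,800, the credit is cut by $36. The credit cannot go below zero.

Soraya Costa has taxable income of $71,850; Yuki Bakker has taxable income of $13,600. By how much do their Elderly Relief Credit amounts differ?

$216

Soraya ($71,850): Elderly Relief Credit: income exceeds $42,800 by $29,050, which is 6 full-or-partial $5,000 increments; reduction = 6 × $36 = $216, leaving $956.
Yuki ($13,600): Elderly Relief Credit: $13,600 is at or below the $42,800 threshold, so the full $1,172 applies.
Difference: |$956 − $1,172| = $216.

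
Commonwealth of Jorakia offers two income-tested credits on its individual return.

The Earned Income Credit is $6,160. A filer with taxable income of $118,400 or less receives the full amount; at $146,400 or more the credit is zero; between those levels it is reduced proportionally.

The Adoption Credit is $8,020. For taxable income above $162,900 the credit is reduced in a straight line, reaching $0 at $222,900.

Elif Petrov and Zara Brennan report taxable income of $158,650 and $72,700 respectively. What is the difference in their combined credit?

Elif ($158,650): Earned Income Credit: $158,650 is at or above $146,400, so the credit is $0. Adoption Credit: $158,650 is at or below the $162,900 threshold, so the full $8,020 applies. total $0 + $8,020 = $8,020
Zara ($72,700): Earned Income Credit: $72,700 is at or below the $118,400 threshold, so the full $6,160 applies. Adoption Credit: $72,700 is at or below the $162,900 threshold, so the full $8,020 applies. total $6,160 + $8,020 = $14,180
Difference: |$8,020 − $14,180| = $6,160.

$6,160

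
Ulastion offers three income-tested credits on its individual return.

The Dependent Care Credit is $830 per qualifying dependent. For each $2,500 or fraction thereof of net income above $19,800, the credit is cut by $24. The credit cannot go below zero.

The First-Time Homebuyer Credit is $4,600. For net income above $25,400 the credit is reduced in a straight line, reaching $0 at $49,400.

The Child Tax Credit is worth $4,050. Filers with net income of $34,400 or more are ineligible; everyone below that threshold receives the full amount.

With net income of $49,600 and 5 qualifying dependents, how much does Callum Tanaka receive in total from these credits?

Dependent Care Credit: base = 5 × $830 = $4,150. income exceeds $19,800 by $29,800, which is 12 full-or-partial $2,500 increments; reduction = 12 × $24 = $288, leaving $3,862.
First-Time Homebuyer Credit: $49,600 is at or above $49,400, so the credit is $0.
Child Tax Credit: $49,600 meets or exceeds the $34,400 cutoff, so the credit is $0.
Total: $3,862 + $0 + $0 = $3,862.

$3,862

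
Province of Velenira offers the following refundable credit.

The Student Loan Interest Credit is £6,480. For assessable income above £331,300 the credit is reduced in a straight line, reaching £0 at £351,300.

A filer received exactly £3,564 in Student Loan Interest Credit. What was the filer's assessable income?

£3,564 is 3,564/6,480 of the full £6,480, so 2,916/6,480 of the £20,000 range has been used: income = £331,300 + £20,000 × 2,916/6,480 = £340,300.

£340,300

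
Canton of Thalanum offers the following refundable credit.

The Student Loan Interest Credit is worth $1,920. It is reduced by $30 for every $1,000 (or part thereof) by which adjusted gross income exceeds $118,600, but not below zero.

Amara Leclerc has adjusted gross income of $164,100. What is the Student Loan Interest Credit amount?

$540

Student Loan Interest Credit: income exceeds $118,600 by $45,500, which is 46 full-or-partial $1,000 increments; reduction = 46 × $30 = $1,380, leaving $540.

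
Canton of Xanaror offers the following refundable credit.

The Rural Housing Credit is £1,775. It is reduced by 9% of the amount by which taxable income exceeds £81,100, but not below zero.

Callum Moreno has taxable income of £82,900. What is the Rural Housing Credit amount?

Rural Housing Credit: 9% of the £1,800 excess over £81,100 is £162; credit = £1,775 − £162 = £1,613.

£1,613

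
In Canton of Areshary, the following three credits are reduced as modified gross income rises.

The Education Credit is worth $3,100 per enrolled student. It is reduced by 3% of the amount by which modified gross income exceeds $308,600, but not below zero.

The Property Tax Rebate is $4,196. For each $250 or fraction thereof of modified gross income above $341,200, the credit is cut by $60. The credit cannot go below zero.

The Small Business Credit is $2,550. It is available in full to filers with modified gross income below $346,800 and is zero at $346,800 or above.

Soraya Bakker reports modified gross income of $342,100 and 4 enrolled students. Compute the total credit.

$17,901

Education Credit: base = 4 × $3,100 = $12,400. 3% of the $33,500 excess over $308,600 is $1,005; credit = $12,400 − $1,005 = $11,395.
Property Tax Rebate: income exceeds $341,200 by $900, which is 4 full-or-partial $250 increments; reduction = 4 × $60 = $240, leaving $3,956.
Small Business Credit: $342,100 is below the $346,800 cutoff, so the full $2,550 applies.
Total: $11,395 + $3,956 + $2,550 = $17,901.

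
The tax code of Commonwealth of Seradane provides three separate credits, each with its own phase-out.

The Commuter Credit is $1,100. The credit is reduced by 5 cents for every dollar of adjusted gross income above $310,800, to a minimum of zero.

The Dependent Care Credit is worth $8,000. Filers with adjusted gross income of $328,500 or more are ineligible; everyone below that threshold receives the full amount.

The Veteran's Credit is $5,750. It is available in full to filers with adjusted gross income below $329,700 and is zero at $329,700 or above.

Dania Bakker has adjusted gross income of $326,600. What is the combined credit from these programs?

$14,060

Commuter Credit: 5% of the $15,800 excess over $310,800 is $790; credit = $1,100 − $790 = $310.
Dependent Care Credit: $326,600 is below the $328,500 cutoff, so the full $8,000 applies.
Veteran's Credit: $326,600 is below the $329,700 cutoff, so the full $5,750 applies.
Total: $310 + $8,000 + $5,750 = $14,060.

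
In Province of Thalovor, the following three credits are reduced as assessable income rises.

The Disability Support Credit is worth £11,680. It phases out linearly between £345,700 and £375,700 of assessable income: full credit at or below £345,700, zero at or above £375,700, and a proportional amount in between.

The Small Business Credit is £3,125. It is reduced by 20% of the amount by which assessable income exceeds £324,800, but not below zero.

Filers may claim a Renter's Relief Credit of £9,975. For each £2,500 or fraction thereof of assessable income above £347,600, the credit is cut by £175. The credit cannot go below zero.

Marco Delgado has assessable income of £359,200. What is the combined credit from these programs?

£15,524

Disability Support Credit: £359,200 is £13,500 into a £30,000 phase-out range, leaving 16,500/30,000 of the credit: £11,680 × 16,500/30,000 = £6,424.
Small Business Credit: 20% of the £34,400 excess over £324,800 is £6,880 ≥ base, so the credit is £0.
Renter's Relief Credit: income exceeds £347,600 by £11,600, which is 5 full-or-partial £2,500 increments; reduction = 5 × £175 = £875, leaving £9,100.
Total: £6,424 + £0 + £9,100 = £15,524.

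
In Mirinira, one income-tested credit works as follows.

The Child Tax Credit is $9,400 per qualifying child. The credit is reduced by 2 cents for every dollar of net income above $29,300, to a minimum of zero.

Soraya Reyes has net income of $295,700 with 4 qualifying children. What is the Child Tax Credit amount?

Child Tax Credit: base = 4 × $9,400 = $37,600. 2% of the $266,400 excess over $29,300 is $5,328; credit = $37,600 − $5,328 = $32,272.

$32,272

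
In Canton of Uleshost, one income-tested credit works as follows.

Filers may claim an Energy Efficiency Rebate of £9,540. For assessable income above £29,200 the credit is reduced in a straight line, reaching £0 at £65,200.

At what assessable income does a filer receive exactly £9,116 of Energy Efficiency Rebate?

£30,800

£9,116 is 9,116/9,540 of the full £9,540, so 424/9,540 of the £36,000 range has been used: income = £29,200 + £36,000 × 424/9,540 = £30,800.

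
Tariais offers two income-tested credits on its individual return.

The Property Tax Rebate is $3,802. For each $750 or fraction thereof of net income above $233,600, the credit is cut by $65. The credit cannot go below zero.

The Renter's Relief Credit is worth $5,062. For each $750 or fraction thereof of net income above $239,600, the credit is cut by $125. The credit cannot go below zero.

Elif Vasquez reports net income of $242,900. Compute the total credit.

$7,394

Property Tax Rebate: income exceeds $233,600 by $9,300, which is 13 full-or-partial $750 increments; reduction = 13 × $65 = $845, leaving $2,957.
Renter's Relief Credit: income exceeds $239,600 by $3,300, which is 5 full-or-partial $750 increments; reduction = 5 × $125 = $625, leaving $4,437.
Total: $2,957 + $4,437 = $7,394.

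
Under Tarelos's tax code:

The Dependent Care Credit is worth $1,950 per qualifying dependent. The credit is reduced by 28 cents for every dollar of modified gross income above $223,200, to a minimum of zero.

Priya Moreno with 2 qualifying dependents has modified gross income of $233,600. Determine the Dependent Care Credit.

Dependent Care Credit: base = 2 × $1,950 = $3,900. 28% of the $10,400 excess over $223,200 is $2,912; credit = $3,900 − $2,912 = $988.

$988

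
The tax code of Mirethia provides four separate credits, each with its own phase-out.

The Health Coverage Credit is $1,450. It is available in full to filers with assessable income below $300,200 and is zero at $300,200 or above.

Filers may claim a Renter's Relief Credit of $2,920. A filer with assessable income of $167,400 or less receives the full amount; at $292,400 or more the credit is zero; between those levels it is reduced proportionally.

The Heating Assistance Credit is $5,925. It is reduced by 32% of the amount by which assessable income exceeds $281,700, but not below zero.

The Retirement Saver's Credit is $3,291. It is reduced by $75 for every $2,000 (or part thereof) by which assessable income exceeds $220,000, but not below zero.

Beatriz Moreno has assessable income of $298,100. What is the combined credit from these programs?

Health Coverage Credit: $298,100 is below the $300,200 cutoff, so the full $1,450 applies.
Renter's Relief Credit: $298,100 is at or above $292,400, so the credit is $0.
Heating Assistance Credit: 32% of the $16,400 excess over $281,700 is $5,248; credit = $5,925 − $5,248 = $677.
Retirement Saver's Credit: income exceeds $220,000 by $78,100, which is 40 full-or-partial $2,000 increments; reduction = 40 × $75 = $3,000, leaving $291.
Total: $1,450 + $0 + $677 + $291 = $2,418.

$2,418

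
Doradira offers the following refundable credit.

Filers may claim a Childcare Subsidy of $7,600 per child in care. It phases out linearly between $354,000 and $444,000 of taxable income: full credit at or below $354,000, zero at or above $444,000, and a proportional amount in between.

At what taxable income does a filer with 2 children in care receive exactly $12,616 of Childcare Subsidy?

Full credit = 2 × $7,600 = $15,200.
$12,616 is 12,616/15,200 of the full $15,200, so 2,584/15,200 of the $90,000 range has been used: income = $354,000 + $90,000 × 2,584/15,200 = $369,300.

$369,300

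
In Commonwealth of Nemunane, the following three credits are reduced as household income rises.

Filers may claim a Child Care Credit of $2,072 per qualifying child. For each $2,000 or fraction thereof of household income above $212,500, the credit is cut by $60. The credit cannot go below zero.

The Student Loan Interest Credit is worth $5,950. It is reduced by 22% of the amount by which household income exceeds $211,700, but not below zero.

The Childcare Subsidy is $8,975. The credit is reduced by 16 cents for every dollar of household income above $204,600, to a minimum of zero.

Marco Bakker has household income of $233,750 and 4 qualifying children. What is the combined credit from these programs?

$13,038

Child Care Credit: base = 4 × $2,072 = $8,288. income exceeds $212,500 by $21,250, which is 11 full-or-partial $2,000 increments; reduction = 11 × $60 = $660, leaving $7,628.
Student Loan Interest Credit: 22% of the $22,050 excess over $211,700 is $4,851; credit = $5,950 − $4,851 = $1,099.
Childcare Subsidy: 16% of the $29,150 excess over $204,600 is $4,664; credit = $8,975 − $4,664 = $4,311.
Total: $7,628 + $1,099 + $4,311 = $13,038.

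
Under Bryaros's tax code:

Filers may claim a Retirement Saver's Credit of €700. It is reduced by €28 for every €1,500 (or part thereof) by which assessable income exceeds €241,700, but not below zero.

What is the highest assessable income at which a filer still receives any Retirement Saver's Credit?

€277,700

After 24 increments the reduction is 24 × €28 = €672, leaving €28; one more increment wipes it out. Increment 24 ends at excess 24 × €1,500 = €36,000, so the highest qualifying income is €241,700 + €36,000 = €277,700.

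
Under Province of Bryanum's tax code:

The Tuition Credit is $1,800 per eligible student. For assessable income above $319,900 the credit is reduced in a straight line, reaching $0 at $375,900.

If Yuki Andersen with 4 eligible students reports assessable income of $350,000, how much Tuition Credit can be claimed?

Tuition Credit: base = 4 × $1,800 = $7,200. $350,000 is $30,100 into a $56,000 phase-out range, leaving 25,900/56,000 of the credit: $7,200 × 25,900/56,000 = $3,330.

$3,330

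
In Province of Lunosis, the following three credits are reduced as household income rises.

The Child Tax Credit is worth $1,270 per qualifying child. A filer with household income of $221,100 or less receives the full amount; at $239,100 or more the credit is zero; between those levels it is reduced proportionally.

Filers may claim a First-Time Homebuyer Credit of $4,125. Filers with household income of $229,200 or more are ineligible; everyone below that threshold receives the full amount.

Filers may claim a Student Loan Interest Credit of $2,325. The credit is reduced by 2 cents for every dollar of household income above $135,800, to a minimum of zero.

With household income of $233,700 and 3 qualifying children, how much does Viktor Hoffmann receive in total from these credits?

Child Tax Credit: base = 3 × $1,270 = $3,810. $233,700 is $12,600 into a $18,000 phase-out range, leaving 5,400/18,000 of the credit: $3,810 × 5,400/18,000 = $1,143.
First-Time Homebuyer Credit: $233,700 meets or exceeds the $229,200 cutoff, so the credit is $0.
Student Loan Interest Credit: 2% of the $97,900 excess over $135,800 is $1,958; credit = $2,325 − $1,958 = $367.
Total: $1,143 + $0 + $367 = $1,510.

$1,510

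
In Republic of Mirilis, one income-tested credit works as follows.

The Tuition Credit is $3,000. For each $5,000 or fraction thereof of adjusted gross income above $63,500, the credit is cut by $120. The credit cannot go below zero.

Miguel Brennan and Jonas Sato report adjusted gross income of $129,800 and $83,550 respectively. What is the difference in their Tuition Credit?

Miguel ($129,800): Tuition Credit: income exceeds $63,500 by $66,300, which is 14 full-or-partial $5,000 increments; reduction = 14 × $120 = $1,680, leaving $1,320.
Jonas ($83,550): Tuition Credit: income exceeds $63,500 by $20,050, which is 5 full-or-partial $5,000 increments; reduction = 5 × $120 = $600, leaving $2,400.
Difference: |$1,320 − $2,400| = $1,080.

$1,080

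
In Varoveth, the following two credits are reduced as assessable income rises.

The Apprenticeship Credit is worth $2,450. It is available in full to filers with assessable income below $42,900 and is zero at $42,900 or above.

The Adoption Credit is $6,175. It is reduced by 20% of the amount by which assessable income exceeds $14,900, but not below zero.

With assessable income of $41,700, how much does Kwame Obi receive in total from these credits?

$3,265

Apprenticeship Credit: $41,700 is below the $42,900 cutoff, so the full $2,450 applies.
Adoption Credit: 20% of the $26,800 excess over $14,900 is $5,360; credit = $6,175 − $5,360 = $815.
Total: $2,450 + $815 = $3,265.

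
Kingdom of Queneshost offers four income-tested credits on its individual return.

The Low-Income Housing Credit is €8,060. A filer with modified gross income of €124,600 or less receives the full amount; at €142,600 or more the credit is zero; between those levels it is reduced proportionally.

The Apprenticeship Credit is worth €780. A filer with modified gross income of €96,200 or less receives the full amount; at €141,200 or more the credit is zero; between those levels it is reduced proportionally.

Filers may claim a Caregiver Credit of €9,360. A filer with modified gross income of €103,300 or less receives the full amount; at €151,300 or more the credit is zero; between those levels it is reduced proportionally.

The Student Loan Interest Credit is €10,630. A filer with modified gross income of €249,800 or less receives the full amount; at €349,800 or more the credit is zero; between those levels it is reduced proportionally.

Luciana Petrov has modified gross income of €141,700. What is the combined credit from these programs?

Low-Income Housing Credit: €141,700 is €17,100 into a €18,000 phase-out range, leaving 900/18,000 of the credit: €8,060 × 900/18,000 = €403.
Apprenticeship Credit: €141,700 is at or above €141,200, so the credit is €0.
Caregiver Credit: €141,700 is €38,400 into a €48,000 phase-out range, leaving 9,600/48,000 of the credit: €9,360 × 9,600/48,000 = €1,872.
Student Loan Interest Credit: €141,700 is at or below the €249,800 threshold, so the full €10,630 applies.
Total: €403 + €0 + €1,872 + €10,630 = €12,905.

€12,905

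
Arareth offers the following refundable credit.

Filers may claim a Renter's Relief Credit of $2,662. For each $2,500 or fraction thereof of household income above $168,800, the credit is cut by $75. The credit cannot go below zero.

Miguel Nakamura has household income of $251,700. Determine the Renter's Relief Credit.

Renter's Relief Credit: income exceeds $168,800 by $82,900, which is 34 full-or-partial $2,500 increments; reduction = 34 × $75 = $2,550, leaving $112.

$112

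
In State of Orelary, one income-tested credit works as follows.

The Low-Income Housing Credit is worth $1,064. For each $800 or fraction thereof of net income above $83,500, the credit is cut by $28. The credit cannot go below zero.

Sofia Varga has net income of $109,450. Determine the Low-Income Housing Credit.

Low-Income Housing Credit: income exceeds $83,500 by $25,950, which is 33 full-or-partial $800 increments; reduction = 33 × $28 = $924, leaving $140.

$140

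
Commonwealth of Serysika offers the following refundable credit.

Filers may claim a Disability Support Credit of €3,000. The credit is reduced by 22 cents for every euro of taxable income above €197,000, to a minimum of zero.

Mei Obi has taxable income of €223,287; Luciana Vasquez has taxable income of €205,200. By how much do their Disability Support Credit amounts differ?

Mei (€223,287): Disability Support Credit: 22% of the €26,287 excess over €197,000 is €5,783.14 ≥ base, so the credit is €0.
Luciana (€205,200): Disability Support Credit: 22% of the €8,200 excess over €197,000 is €1,804; credit = €3,000 − €1,804 = €1,196.
Difference: |€0 − €1,196| = €1,196.

€1,196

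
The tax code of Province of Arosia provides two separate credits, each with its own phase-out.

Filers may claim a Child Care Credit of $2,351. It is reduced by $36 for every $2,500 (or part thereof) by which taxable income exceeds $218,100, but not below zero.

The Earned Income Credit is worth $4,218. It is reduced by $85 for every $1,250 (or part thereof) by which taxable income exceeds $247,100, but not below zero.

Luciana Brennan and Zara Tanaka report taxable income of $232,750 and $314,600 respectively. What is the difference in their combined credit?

$5,406

Luciana ($232,750): Child Care Credit: income exceeds $218,100 by $14,650, which is 6 full-or-partial $2,500 increments; reduction = 6 × $36 = $216, leaving $2,135. Earned Income Credit: $232,750 is at or below the $247,100 threshold, so the full $4,218 applies. total $2,135 + $4,218 = $6,353
Zara ($314,600): Child Care Credit: income exceeds $218,100 by $96,500, which is 39 full-or-partial $2,500 increments; reduction = 39 × $36 = $1,404, leaving $947. Earned Income Credit: income exceeds $247,100 by $67,500 → 54 increments × $85 = $4,590 ≥ base, so the credit is $0. total $947 + $0 = $947
Difference: |$6,353 − $947| = $5,406.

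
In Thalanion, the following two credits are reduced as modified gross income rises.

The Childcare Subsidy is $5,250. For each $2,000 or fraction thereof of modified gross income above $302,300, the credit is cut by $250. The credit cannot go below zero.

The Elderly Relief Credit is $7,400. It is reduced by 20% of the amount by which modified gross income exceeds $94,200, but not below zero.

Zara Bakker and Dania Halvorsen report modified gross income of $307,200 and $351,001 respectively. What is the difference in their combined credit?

$4,500

Zara ($307,200): Childcare Subsidy: income exceeds $302,300 by $4,900, which is 3 full-or-partial $2,000 increments; reduction = 3 × $250 = $750, leaving $4,500. Elderly Relief Credit: 20% of the $213,000 excess over $94,200 is $42,600 ≥ base, so the credit is $0. total $4,500 + $0 = $4,500
Dania ($351,001): Childcare Subsidy: income exceeds $302,300 by $48,701 → 25 increments × $250 = $6,250 ≥ base, so the credit is $0. Elderly Relief Credit: 20% of the $256,801 excess over $94,200 is $51,360.20 ≥ base, so the credit is $0. total $0 + $0 = $0
Difference: |$4,500 − $0| = $4,500.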